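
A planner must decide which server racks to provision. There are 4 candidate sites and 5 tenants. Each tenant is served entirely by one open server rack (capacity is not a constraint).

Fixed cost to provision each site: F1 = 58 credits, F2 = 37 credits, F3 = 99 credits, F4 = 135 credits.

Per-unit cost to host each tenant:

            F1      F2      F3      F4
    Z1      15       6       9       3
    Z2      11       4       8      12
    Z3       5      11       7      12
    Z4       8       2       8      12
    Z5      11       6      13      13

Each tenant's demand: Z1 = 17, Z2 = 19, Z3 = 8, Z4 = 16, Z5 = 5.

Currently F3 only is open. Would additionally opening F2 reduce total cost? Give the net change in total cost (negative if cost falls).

Yes — net change −221 (cost falls by 221).

Current service cost with {F3}: 554.
Adding F2: each tenant re-picks its cheapest; new service cost 296, saving 258.
Extra fixed cost: 37. Net change = 37 − 258 = -221.
(Totals: 653 → 432.)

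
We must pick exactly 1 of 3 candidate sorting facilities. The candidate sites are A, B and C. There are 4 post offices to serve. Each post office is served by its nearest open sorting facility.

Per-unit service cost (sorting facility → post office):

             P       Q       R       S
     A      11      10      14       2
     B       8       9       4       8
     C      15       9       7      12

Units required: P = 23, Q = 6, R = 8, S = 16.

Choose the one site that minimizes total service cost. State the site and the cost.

With exactly 1 open, each post office uses its cheapest among the chosen.
{B}: P→B 8·23=184, Q→B 9·6=54, R→B 4·8=32, S→B 8·16=128. Service cost 398.
{A}: service cost 457
{C}: service cost 647
Among all 3 size-1 choices, {B} is lowest.

Choose B only; total service cost 398.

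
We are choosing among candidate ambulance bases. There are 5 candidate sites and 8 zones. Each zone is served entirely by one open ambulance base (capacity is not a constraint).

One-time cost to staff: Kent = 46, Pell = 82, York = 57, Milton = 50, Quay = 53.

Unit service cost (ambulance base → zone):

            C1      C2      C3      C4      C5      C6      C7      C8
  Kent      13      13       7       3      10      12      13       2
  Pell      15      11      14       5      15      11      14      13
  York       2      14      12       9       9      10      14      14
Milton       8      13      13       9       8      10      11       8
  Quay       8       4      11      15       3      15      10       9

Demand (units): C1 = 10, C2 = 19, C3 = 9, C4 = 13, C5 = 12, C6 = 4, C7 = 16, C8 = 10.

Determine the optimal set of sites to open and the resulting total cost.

Open Kent, York and Quay; minimum total cost 610.

For any fixed open set, each zone goes to its cheapest open site; total = fixed + service.
{Kent, York, Quay}: C1→York 2·10=20, C2→Quay 4·19=76, C3→Kent 7·9=63, C4→Kent 3·13=39, C5→Quay 3·12=36, C6→York 10·4=40, C7→Quay 10·16=160, C8→Kent 2·10=20. Service 454; fixed 156; total 610.
{Kent, Quay}: service 522 + fixed 99 = 621
{Kent, York, Milton, Quay}: service 454 + fixed 206 = 660
{Kent, Pell, York, Milton, Quay}: service 454 + fixed 288 = 742
No other subset beats 610.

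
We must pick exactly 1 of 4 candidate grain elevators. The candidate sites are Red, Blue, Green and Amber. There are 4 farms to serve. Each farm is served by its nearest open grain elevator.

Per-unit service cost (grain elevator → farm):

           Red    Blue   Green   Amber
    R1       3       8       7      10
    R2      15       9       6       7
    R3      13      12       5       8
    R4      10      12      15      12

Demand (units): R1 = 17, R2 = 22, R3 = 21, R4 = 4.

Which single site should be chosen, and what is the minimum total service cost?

Choose Green only; total service cost 416.

With exactly 1 open, each farm uses its cheapest among the chosen.
{Green}: R1→Green 7·17=119, R2→Green 6·22=132, R3→Green 5·21=105, R4→Green 15·4=60. Service cost 416.
{Amber}: service cost 540
{Blue}: service cost 634
Among all 4 size-1 choices, {Green} is lowest.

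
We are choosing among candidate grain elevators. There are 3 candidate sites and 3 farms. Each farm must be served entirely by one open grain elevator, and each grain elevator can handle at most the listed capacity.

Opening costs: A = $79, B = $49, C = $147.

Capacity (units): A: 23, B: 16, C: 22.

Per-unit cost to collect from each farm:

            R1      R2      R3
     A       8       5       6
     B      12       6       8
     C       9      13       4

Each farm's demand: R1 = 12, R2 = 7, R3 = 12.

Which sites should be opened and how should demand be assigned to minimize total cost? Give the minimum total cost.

Open {A, B}: R1→A 8·12=96, R2→A 5·7=35, R3→B 8·12=96.
Loads: A carries 19/23, B carries 12/16. Service 227; fixed 128; total 355.
Next best feasible plan costs 379.

Minimum total cost: 355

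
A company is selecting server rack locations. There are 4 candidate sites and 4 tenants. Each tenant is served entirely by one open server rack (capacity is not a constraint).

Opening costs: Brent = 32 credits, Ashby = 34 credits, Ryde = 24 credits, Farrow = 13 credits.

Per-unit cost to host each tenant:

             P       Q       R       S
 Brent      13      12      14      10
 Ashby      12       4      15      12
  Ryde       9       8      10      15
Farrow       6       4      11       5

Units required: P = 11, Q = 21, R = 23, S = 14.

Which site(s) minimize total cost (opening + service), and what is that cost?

For any fixed open set, each tenant goes to its cheapest open site; total = fixed + service.
{Farrow}: P→Farrow 6·11=66, Q→Farrow 4·21=84, R→Farrow 11·23=253, S→Farrow 5·14=70. Service 473; fixed 13; total 486.
{Ryde, Farrow}: service 450 + fixed 37 = 487
{Brent, Farrow}: P→Farrow 6·11=66, Q→Farrow 4·21=84, R→Farrow 11·23=253, S→Farrow 5·14=70. Service 473; fixed 45; total 518.
{Brent, Ashby, Ryde, Farrow}: service 450 + fixed 103 = 553
No other subset beats 486.

Open Farrow only; minimum total cost 486.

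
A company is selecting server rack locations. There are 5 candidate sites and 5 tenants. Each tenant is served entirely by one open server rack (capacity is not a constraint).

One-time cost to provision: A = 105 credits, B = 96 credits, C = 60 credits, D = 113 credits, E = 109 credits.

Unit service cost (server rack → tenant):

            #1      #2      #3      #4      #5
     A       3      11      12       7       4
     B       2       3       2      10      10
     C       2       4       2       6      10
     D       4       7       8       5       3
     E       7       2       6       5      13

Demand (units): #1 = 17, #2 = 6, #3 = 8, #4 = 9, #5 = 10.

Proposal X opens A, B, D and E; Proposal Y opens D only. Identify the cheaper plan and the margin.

Proposal X: {A, B, D, E}: #1→B 2·17=34, #2→E 2·6=12, #3→B 2·8=16, #4→D 5·9=45, #5→D 3·10=30. Service 137; fixed 423; total 560.
Proposal Y: {D}: #1→D 4·17=68, #2→D 7·6=42, #3→D 8·8=64, #4→D 5·9=45, #5→D 3·10=30. Service 249; fixed 113; total 362.
Difference: |560 − 362| = 198.

Proposal Y is cheaper by 198.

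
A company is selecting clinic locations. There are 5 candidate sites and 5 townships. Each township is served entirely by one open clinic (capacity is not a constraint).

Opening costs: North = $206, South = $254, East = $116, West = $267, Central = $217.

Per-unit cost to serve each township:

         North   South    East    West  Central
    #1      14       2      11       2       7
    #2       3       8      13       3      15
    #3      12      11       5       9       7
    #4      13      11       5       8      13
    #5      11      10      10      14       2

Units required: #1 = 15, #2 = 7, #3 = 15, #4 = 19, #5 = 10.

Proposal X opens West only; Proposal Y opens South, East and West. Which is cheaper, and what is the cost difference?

Proposal X: {West}: #1→West 2·15=30, #2→West 3·7=21, #3→West 9·15=135, #4→West 8·19=152, #5→West 14·10=140. Service 478; fixed 267; total 745.
Proposal Y: {South, East, West}: #1→South 2·15=30, #2→West 3·7=21, #3→East 5·15=75, #4→East 5·19=95, #5→South 10·10=100. Service 321; fixed 637; total 958.
Difference: |745 − 958| = 213.

Proposal X is cheaper by 213.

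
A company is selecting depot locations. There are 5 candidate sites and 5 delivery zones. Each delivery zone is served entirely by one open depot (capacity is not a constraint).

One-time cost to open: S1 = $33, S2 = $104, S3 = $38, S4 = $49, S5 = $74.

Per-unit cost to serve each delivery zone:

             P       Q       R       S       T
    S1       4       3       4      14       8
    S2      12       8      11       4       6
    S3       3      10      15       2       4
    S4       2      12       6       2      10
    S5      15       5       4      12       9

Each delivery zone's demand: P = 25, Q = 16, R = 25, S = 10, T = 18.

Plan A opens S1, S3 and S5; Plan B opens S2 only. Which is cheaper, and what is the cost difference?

Plan A: {S1, S3, S5}: P→S3 3·25=75, Q→S1 3·16=48, R→S1 4·25=100, S→S3 2·10=20, T→S3 4·18=72. Service 315; fixed 145; total 460.
Plan B: {S2}: P→S2 12·25=300, Q→S2 8·16=128, R→S2 11·25=275, S→S2 4·10=40, T→S2 6·18=108. Service 851; fixed 104; total 955.
Difference: |460 − 955| = 495.

Plan A is cheaper by 495.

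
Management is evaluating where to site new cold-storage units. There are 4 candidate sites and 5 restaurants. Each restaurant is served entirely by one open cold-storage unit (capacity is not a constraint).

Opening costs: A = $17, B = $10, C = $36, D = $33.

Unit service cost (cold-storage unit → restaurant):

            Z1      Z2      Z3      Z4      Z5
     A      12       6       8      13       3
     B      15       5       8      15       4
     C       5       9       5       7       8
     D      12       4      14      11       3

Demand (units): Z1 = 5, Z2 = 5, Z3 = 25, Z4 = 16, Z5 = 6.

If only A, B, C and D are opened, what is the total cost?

Each restaurant is assigned to its cheapest site among the open ones.
{A, B, C, D}: Z1→C 5·5=25, Z2→D 4·5=20, Z3→C 5·25=125, Z4→C 7·16=112, Z5→A 3·6=18. Service 300; fixed 96; total 396.

Total cost: 396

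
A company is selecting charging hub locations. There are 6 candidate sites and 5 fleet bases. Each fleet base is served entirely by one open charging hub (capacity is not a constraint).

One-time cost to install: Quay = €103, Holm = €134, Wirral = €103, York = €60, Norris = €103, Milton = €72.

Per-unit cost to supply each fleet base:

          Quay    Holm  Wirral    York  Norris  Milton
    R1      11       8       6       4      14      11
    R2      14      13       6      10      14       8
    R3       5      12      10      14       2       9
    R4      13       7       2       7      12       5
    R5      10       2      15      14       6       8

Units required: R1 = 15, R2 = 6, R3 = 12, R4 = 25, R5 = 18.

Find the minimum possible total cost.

For any fixed open set, each fleet base goes to its cheapest open site; total = fixed + service.
{Wirral, Norris}: R1→Wirral 6·15=90, R2→Wirral 6·6=36, R3→Norris 2·12=24, R4→Wirral 2·25=50, R5→Norris 6·18=108. Service 308; fixed 206; total 514.
{Wirral, York, Norris}: service 278 + fixed 266 = 544
{Holm, Wirral}: service 332 + fixed 237 = 569
{Quay, Holm, Wirral, York, Norris, Milton}: R1→York 4·15=60, R2→Wirral 6·6=36, R3→Norris 2·12=24, R4→Wirral 2·25=50, R5→Holm 2·18=36. Service 206; fixed 575; total 781.
No other subset beats 514.

Minimum total cost: 514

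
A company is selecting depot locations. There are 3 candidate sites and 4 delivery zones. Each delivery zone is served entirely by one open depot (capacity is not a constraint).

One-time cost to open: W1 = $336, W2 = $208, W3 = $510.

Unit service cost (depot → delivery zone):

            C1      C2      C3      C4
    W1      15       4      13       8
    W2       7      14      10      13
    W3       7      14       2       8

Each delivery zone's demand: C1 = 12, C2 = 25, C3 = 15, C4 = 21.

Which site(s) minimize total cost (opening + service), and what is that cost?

For any fixed open set, each delivery zone goes to its cheapest open site; total = fixed + service.
{W1}: C1→W1 15·12=180, C2→W1 4·25=100, C3→W1 13·15=195, C4→W1 8·21=168. Service 643; fixed 336; total 979.
{W1, W2}: C1→W2 7·12=84, C2→W1 4·25=100, C3→W2 10·15=150, C4→W1 8·21=168. Service 502; fixed 544; total 1046.
{W2}: C1→W2 7·12=84, C2→W2 14·25=350, C3→W2 10·15=150, C4→W2 13·21=273. Service 857; fixed 208; total 1065.
{W1, W2, W3}: C1→W2 7·12=84, C2→W1 4·25=100, C3→W3 2·15=30, C4→W1 8·21=168. Service 382; fixed 1054; total 1436.
No other subset beats 979.

Open W1 only; minimum total cost 979.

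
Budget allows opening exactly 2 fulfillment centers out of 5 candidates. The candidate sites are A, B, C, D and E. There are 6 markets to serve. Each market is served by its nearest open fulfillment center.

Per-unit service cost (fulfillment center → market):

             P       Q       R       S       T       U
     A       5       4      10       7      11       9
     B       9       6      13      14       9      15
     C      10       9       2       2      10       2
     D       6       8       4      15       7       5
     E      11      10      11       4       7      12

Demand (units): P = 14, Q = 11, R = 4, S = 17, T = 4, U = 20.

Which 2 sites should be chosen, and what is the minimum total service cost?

Choose A and C; total service cost 236.

With exactly 2 open, each market uses its cheapest among the chosen.
{A, C}: P→A 5·14=70, Q→A 4·11=44, R→C 2·4=8, S→C 2·17=34, T→C 10·4=40, U→C 2·20=40. Service cost 236.
{C, D}: service cost 282
{B, C}: service cost 310
Among all 10 size-2 choices, {A, C} is lowest.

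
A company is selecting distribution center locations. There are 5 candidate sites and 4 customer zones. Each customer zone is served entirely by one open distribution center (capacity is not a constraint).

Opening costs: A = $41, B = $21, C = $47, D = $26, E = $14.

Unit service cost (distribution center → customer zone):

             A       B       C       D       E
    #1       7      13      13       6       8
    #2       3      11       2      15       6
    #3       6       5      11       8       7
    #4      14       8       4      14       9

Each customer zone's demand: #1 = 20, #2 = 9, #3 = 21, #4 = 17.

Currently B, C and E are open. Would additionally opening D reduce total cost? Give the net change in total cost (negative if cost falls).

Current service cost with {B, C, E}: 351.
Adding D: each customer zone re-picks its cheapest; new service cost 311, saving 40.
Extra fixed cost: 26. Net change = 26 − 40 = -14.
(Totals: 433 → 419.)

Yes — net change −14 (cost falls by 14).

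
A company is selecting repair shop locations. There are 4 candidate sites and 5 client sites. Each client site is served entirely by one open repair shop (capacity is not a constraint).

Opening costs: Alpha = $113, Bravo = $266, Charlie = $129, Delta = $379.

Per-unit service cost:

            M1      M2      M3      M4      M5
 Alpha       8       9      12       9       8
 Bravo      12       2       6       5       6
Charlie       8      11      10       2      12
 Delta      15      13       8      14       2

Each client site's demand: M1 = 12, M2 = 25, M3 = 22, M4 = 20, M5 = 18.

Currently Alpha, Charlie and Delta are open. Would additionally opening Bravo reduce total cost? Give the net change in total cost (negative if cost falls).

No — net change +47 (cost rises by 47).

Current service cost with {Alpha, Charlie, Delta}: 573.
Adding Bravo: each client site re-picks its cheapest; new service cost 354, saving 219.
Extra fixed cost: 266. Net change = 266 − 219 = 47.
(Totals: 1194 → 1241.)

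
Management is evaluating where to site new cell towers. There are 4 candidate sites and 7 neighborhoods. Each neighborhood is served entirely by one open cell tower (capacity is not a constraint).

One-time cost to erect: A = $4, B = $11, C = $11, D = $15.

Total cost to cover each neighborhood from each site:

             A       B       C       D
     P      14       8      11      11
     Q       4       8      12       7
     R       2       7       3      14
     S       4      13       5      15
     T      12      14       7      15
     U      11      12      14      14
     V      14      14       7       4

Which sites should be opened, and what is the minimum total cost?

Open A and C; minimum total cost 61.

For any fixed open set, each neighborhood goes to its cheapest open site; total = fixed + service.
{A, C}: P→C 11, Q→A 4, R→A 2, S→A 4, T→C 7, U→A 11, V→C 7. Service 46; fixed 15; total 61.
{A}: service 61 + fixed 4 = 65
{A, D}: service 48 + fixed 19 = 67
{A, B, C, D}: service 40 + fixed 41 = 81
No other subset beats 61.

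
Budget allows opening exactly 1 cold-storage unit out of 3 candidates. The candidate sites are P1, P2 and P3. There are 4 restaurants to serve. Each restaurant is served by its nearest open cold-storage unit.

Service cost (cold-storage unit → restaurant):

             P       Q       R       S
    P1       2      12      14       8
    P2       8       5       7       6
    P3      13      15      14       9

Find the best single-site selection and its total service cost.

Choose P2 only; total service cost 26.

With exactly 1 open, each restaurant uses its cheapest among the chosen.
{P2}: P→P2 8, Q→P2 5, R→P2 7, S→P2 6. Service cost 26.
{P1}: service cost 36
{P3}: service cost 51
Among all 3 size-1 choices, {P2} is lowest.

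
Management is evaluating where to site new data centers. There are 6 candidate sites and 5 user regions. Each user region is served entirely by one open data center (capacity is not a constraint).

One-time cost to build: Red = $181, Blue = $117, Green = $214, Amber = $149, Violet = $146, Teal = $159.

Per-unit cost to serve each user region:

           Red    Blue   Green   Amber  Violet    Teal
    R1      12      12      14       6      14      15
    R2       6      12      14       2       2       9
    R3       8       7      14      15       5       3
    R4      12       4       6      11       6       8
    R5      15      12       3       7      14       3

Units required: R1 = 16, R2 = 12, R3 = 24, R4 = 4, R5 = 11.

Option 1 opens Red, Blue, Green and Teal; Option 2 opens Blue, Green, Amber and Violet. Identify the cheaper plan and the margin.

Option 1: {Red, Blue, Green, Teal}: R1→Red 12·16=192, R2→Red 6·12=72, R3→Teal 3·24=72, R4→Blue 4·4=16, R5→Green 3·11=33. Service 385; fixed 671; total 1056.
Option 2: {Blue, Green, Amber, Violet}: R1→Amber 6·16=96, R2→Amber 2·12=24, R3→Violet 5·24=120, R4→Blue 4·4=16, R5→Green 3·11=33. Service 289; fixed 626; total 915.
Difference: |1056 − 915| = 141.

Option 2 is cheaper by 141.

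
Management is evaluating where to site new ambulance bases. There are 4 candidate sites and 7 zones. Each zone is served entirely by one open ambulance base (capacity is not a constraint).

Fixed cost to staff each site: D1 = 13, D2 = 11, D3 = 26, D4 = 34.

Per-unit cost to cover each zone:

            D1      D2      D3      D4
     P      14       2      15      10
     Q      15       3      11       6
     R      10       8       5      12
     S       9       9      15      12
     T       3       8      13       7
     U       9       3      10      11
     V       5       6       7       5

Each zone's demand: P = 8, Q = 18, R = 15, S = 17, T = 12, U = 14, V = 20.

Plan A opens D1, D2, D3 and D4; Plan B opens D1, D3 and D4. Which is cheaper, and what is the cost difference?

Plan A: {D1, D2, D3, D4}: P→D2 2·8=16, Q→D2 3·18=54, R→D3 5·15=75, S→D1 9·17=153, T→D1 3·12=36, U→D2 3·14=42, V→D1 5·20=100. Service 476; fixed 84; total 560.
Plan B: {D1, D3, D4}: P→D4 10·8=80, Q→D4 6·18=108, R→D3 5·15=75, S→D1 9·17=153, T→D1 3·12=36, U→D1 9·14=126, V→D1 5·20=100. Service 678; fixed 73; total 751.
Difference: |560 − 751| = 191.

Plan A is cheaper by 191.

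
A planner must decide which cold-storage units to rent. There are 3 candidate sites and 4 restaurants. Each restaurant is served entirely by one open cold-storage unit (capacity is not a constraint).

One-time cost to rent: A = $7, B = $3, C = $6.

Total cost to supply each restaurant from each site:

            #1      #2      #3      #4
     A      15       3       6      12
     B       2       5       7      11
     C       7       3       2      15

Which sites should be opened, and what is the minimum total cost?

For any fixed open set, each restaurant goes to its cheapest open site; total = fixed + service.
{B, C}: #1→B 2, #2→C 3, #3→C 2, #4→B 11. Service 18; fixed 9; total 27.
{B}: service 25 + fixed 3 = 28
{A, B}: service 22 + fixed 10 = 32
{A, B, C}: service 18 + fixed 16 = 34
No other subset beats 27.

Open B and C; minimum total cost 27.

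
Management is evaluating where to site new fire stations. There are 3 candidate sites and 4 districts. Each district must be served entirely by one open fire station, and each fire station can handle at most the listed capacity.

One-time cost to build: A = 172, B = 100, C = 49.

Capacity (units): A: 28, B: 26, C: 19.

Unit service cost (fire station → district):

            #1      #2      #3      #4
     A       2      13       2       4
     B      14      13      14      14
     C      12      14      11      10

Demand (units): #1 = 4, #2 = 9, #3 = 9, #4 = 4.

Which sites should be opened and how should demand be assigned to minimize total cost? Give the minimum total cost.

Minimum total cost: 331

Open {A}: #1→A 2·4=8, #2→A 13·9=117, #3→A 2·9=18, #4→A 4·4=16.
Loads: A carries 26/28. Service 159; fixed 172; total 331.
Next best feasible plan costs 380.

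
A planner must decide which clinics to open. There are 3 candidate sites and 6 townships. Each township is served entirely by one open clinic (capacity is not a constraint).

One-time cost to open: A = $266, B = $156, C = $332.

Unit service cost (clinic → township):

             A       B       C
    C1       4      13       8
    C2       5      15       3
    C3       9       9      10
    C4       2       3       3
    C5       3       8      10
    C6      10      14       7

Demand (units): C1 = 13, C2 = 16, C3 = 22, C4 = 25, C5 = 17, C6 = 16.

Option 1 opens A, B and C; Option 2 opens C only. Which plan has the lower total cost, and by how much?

Option 2 is cheaper by 204.

Option 1: {A, B, C}: C1→A 4·13=52, C2→C 3·16=48, C3→A 9·22=198, C4→A 2·25=50, C5→A 3·17=51, C6→C 7·16=112. Service 511; fixed 754; total 1265.
Option 2: {C}: C1→C 8·13=104, C2→C 3·16=48, C3→C 10·22=220, C4→C 3·25=75, C5→C 10·17=170, C6→C 7·16=112. Service 729; fixed 332; total 1061.
Difference: |1265 − 1061| = 204.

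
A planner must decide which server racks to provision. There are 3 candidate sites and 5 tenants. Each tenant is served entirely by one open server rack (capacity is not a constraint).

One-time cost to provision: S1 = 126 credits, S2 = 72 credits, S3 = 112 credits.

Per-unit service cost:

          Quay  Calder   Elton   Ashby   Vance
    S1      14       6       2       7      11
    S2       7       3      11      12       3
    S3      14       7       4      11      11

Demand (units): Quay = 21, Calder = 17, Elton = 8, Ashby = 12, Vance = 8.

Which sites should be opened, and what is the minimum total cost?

For any fixed open set, each tenant goes to its cheapest open site; total = fixed + service.
{S1, S2}: Quay→S2 7·21=147, Calder→S2 3·17=51, Elton→S1 2·8=16, Ashby→S1 7·12=84, Vance→S2 3·8=24. Service 322; fixed 198; total 520.
{S2}: service 454 + fixed 72 = 526
{S2, S3}: Quay→S2 7·21=147, Calder→S2 3·17=51, Elton→S3 4·8=32, Ashby→S3 11·12=132, Vance→S2 3·8=24. Service 386; fixed 184; total 570.
{S1, S2, S3}: service 322 + fixed 310 = 632
No other subset beats 520.

Open S1 and S2; minimum total cost 520.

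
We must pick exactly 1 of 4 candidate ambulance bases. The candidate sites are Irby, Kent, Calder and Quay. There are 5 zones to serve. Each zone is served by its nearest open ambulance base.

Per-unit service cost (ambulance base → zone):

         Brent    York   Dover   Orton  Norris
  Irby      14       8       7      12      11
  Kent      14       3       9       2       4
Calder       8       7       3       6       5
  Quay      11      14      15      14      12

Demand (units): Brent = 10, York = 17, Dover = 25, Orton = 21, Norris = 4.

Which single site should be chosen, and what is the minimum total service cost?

With exactly 1 open, each zone uses its cheapest among the chosen.
{Calder}: Brent→Calder 8·10=80, York→Calder 7·17=119, Dover→Calder 3·25=75, Orton→Calder 6·21=126, Norris→Calder 5·4=20. Service cost 420.
{Kent}: service cost 474
{Irby}: service cost 747
Among all 4 size-1 choices, {Calder} is lowest.

Choose Calder only; total service cost 420.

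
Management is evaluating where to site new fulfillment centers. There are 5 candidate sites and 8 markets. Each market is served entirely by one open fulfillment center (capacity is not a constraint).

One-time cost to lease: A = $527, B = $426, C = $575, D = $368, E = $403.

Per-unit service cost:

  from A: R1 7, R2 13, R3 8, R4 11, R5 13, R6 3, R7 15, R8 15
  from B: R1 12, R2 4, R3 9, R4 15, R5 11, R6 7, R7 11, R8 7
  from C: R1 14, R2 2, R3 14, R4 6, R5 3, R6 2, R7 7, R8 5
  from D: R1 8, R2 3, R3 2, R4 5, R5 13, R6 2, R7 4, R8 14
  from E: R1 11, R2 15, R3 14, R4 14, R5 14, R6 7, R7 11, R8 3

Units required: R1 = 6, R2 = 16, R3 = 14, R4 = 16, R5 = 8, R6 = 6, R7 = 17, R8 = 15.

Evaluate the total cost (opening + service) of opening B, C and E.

Total cost: 1924

Each market is assigned to its cheapest site among the open ones.
{B, C, E}: R1→E 11·6=66, R2→C 2·16=32, R3→B 9·14=126, R4→C 6·16=96, R5→C 3·8=24, R6→C 2·6=12, R7→C 7·17=119, R8→E 3·15=45. Service 520; fixed 1404; total 1924.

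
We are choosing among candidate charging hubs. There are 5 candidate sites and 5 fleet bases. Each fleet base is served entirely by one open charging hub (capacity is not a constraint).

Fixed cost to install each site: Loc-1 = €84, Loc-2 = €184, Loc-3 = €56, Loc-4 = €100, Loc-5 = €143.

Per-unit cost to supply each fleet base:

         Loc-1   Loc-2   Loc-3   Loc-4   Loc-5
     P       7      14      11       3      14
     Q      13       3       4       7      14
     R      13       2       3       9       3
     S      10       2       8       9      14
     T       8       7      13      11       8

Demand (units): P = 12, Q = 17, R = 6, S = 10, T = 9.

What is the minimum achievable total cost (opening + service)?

For any fixed open set, each fleet base goes to its cheapest open site; total = fixed + service.
{Loc-3, Loc-4}: P→Loc-4 3·12=36, Q→Loc-3 4·17=68, R→Loc-3 3·6=18, S→Loc-3 8·10=80, T→Loc-4 11·9=99. Service 301; fixed 156; total 457.
{Loc-1, Loc-3}: service 322 + fixed 140 = 462
{Loc-2, Loc-4}: service 182 + fixed 284 = 466
{Loc-1, Loc-2, Loc-3, Loc-4, Loc-5}: P→Loc-4 3·12=36, Q→Loc-2 3·17=51, R→Loc-2 2·6=12, S→Loc-2 2·10=20, T→Loc-2 7·9=63. Service 182; fixed 567; total 749.
No other subset beats 457.

Minimum total cost: 457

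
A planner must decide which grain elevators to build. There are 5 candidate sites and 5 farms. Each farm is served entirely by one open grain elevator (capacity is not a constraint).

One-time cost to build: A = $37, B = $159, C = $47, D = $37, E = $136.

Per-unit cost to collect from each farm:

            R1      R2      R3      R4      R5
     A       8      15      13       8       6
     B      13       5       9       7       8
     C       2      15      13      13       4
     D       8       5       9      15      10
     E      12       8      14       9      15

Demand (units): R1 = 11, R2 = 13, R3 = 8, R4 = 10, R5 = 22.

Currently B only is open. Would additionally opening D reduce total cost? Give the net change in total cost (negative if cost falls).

Yes — net change −18 (cost falls by 18).

Current service cost with {B}: 526.
Adding D: each farm re-picks its cheapest; new service cost 471, saving 55.
Extra fixed cost: 37. Net change = 37 − 55 = -18.
(Totals: 685 → 667.)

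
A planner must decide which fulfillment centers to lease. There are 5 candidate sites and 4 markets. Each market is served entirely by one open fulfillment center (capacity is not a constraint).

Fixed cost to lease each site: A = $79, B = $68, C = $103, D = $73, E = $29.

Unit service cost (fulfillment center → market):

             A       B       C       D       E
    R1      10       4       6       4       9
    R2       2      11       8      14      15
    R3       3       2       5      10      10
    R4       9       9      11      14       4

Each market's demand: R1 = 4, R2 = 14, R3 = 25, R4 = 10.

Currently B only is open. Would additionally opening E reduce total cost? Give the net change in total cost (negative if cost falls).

Yes — net change −21 (cost falls by 21).

Current service cost with {B}: 310.
Adding E: each market re-picks its cheapest; new service cost 260, saving 50.
Extra fixed cost: 29. Net change = 29 − 50 = -21.
(Totals: 378 → 357.)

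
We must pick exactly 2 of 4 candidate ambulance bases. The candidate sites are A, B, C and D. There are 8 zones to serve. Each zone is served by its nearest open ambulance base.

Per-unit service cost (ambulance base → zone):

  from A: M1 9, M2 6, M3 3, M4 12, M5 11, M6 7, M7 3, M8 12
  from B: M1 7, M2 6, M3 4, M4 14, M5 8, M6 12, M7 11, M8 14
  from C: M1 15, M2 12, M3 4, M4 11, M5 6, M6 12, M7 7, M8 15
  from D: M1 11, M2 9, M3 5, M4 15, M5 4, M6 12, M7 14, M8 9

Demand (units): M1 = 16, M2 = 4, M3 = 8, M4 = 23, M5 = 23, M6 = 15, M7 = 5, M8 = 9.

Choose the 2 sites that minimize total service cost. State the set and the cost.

Choose A and D; total service cost 761.

With exactly 2 open, each zone uses its cheapest among the chosen.
{A, D}: M1→A 9·16=144, M2→A 6·4=24, M3→A 3·8=24, M4→A 12·23=276, M5→D 4·23=92, M6→A 7·15=105, M7→A 3·5=15, M8→D 9·9=81. Service cost 761.
{A, C}: service cost 811
{A, B}: service cost 848
Among all 6 size-2 choices, {A, D} is lowest.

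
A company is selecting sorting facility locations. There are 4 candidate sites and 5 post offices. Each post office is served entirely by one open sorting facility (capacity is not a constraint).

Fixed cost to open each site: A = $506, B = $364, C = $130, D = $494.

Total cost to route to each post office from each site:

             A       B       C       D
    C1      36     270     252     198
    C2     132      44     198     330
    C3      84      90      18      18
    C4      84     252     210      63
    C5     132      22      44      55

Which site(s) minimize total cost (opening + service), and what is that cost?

Open C only; minimum total cost 852.

For any fixed open set, each post office goes to its cheapest open site; total = fixed + service.
{C}: C1→C 252, C2→C 198, C3→C 18, C4→C 210, C5→C 44. Service 722; fixed 130; total 852.
{A, C}: C1→A 36, C2→A 132, C3→C 18, C4→A 84, C5→C 44. Service 314; fixed 636; total 950.
{A}: service 468 + fixed 506 = 974
{A, B, C, D}: service 183 + fixed 1494 = 1677
No other subset beats 852.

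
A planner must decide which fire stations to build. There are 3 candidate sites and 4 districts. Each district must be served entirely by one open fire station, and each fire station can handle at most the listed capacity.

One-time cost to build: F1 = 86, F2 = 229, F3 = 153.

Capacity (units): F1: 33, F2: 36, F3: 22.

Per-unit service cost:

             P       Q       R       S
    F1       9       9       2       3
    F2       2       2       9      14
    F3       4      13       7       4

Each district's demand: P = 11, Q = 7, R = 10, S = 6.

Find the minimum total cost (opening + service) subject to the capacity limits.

Open {F1, F3}: P→F3 4·11=44, Q→F1 9·7=63, R→F1 2·10=20, S→F1 3·6=18.
Loads: F1 carries 23/33, F3 carries 11/22. Service 145; fixed 239; total 384.
Next best feasible plan costs 389.

Minimum total cost: 384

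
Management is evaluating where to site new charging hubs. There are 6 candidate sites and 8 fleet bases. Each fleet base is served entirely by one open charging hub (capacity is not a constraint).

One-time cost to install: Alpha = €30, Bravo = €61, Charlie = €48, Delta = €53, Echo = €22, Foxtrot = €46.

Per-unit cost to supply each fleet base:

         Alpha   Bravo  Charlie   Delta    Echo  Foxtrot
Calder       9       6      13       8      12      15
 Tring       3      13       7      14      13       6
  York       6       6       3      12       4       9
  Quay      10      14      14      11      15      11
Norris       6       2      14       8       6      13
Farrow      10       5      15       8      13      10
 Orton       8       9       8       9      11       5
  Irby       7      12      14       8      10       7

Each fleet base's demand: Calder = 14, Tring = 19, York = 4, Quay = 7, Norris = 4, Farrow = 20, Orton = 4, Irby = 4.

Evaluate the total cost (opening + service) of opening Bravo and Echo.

Each fleet base is assigned to its cheapest site among the open ones.
{Bravo, Echo}: Calder→Bravo 6·14=84, Tring→Bravo 13·19=247, York→Echo 4·4=16, Quay→Bravo 14·7=98, Norris→Bravo 2·4=8, Farrow→Bravo 5·20=100, Orton→Bravo 9·4=36, Irby→Echo 10·4=40. Service 629; fixed 83; total 712.

Total cost: 712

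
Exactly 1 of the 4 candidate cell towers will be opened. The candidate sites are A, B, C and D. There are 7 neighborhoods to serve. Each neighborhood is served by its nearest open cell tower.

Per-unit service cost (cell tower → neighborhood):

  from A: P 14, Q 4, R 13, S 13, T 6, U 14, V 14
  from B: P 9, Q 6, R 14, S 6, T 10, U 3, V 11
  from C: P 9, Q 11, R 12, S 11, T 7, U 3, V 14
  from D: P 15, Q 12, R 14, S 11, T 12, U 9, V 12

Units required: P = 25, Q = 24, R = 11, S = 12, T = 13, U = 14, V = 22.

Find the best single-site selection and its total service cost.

Choose B only; total service cost 1009.

With exactly 1 open, each neighborhood uses its cheapest among the chosen.
{B}: P→B 9·25=225, Q→B 6·24=144, R→B 14·11=154, S→B 6·12=72, T→B 10·13=130, U→B 3·14=42, V→B 11·22=242. Service cost 1009.
{C}: service cost 1194
{A}: service cost 1327
Among all 4 size-1 choices, {B} is lowest.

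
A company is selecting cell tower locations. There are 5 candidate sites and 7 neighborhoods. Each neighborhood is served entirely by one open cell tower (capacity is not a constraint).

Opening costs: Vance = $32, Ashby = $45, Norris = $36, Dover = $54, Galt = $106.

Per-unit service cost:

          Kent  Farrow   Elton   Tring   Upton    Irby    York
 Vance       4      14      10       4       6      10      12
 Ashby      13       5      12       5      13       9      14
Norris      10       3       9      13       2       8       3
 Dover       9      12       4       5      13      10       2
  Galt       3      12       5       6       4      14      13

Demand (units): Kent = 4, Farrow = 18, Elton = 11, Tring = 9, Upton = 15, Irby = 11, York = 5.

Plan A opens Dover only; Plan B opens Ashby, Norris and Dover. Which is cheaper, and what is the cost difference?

Plan B is cheaper by 268.

Plan A: {Dover}: Kent→Dover 9·4=36, Farrow→Dover 12·18=216, Elton→Dover 4·11=44, Tring→Dover 5·9=45, Upton→Dover 13·15=195, Irby→Dover 10·11=110, York→Dover 2·5=10. Service 656; fixed 54; total 710.
Plan B: {Ashby, Norris, Dover}: Kent→Dover 9·4=36, Farrow→Norris 3·18=54, Elton→Dover 4·11=44, Tring→Ashby 5·9=45, Upton→Norris 2·15=30, Irby→Norris 8·11=88, York→Dover 2·5=10. Service 307; fixed 135; total 442.
Difference: |710 − 442| = 268.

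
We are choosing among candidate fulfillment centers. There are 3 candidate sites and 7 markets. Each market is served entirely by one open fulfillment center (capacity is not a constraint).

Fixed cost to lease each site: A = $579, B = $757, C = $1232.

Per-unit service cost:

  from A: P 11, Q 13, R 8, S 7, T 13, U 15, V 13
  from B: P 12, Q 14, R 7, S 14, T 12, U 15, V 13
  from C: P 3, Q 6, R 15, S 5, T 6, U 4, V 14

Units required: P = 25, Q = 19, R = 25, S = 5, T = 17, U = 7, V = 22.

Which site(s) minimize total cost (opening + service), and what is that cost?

Open A only; minimum total cost 1948.

For any fixed open set, each market goes to its cheapest open site; total = fixed + service.
{A}: P→A 11·25=275, Q→A 13·19=247, R→A 8·25=200, S→A 7·5=35, T→A 13·17=221, U→A 15·7=105, V→A 13·22=286. Service 1369; fixed 579; total 1948.
{B}: service 1406 + fixed 757 = 2163
{C}: service 1027 + fixed 1232 = 2259
{A, B, C}: service 805 + fixed 2568 = 3373
No other subset beats 1948.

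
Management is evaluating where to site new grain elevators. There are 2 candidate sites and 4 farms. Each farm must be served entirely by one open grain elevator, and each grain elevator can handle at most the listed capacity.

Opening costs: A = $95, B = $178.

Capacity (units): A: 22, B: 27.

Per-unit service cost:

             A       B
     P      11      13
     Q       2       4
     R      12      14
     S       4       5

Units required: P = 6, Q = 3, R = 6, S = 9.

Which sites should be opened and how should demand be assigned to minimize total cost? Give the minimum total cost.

Open {B}: P→B 13·6=78, Q→B 4·3=12, R→B 14·6=84, S→B 5·9=45.
Loads: B carries 24/27. Service 219; fixed 178; total 397.
Next best feasible plan costs 459.

Minimum total cost: 397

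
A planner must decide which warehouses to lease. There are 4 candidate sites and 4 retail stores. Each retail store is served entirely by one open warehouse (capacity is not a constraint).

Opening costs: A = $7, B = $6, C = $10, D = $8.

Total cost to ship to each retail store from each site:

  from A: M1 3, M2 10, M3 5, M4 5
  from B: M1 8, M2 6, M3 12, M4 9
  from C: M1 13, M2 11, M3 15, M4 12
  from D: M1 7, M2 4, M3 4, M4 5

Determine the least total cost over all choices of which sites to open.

Minimum total cost: 28

For any fixed open set, each retail store goes to its cheapest open site; total = fixed + service.
{D}: M1→D 7, M2→D 4, M3→D 4, M4→D 5. Service 20; fixed 8; total 28.
{A}: service 23 + fixed 7 = 30
{A, D}: service 16 + fixed 15 = 31
{A, B, C, D}: M1→A 3, M2→D 4, M3→D 4, M4→A 5. Service 16; fixed 31; total 47.
No other subset beats 28.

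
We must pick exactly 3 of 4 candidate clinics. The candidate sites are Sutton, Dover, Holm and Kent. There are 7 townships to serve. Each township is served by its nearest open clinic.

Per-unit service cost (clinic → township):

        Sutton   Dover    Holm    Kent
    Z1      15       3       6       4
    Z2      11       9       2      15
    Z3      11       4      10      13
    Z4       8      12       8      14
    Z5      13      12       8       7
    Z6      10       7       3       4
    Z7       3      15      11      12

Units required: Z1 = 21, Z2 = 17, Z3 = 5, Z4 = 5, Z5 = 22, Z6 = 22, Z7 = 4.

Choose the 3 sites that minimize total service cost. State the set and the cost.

With exactly 3 open, each township uses its cheapest among the chosen.
{Sutton, Dover, Holm}: Z1→Dover 3·21=63, Z2→Holm 2·17=34, Z3→Dover 4·5=20, Z4→Sutton 8·5=40, Z5→Holm 8·22=176, Z6→Holm 3·22=66, Z7→Sutton 3·4=12. Service cost 411.
{Dover, Holm, Kent}: service cost 421
{Sutton, Holm, Kent}: service cost 440
Among all 4 size-3 choices, {Sutton, Dover, Holm} is lowest.

Choose Sutton, Dover and Holm; total service cost 411.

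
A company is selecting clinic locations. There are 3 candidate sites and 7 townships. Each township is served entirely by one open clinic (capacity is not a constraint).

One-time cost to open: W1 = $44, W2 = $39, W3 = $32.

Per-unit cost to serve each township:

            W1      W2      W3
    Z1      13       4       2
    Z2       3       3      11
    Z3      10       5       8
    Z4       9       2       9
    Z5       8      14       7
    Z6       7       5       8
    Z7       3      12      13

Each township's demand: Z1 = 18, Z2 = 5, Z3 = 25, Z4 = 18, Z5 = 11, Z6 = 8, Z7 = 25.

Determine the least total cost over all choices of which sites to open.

Minimum total cost: 519

For any fixed open set, each township goes to its cheapest open site; total = fixed + service.
{W1, W2, W3}: Z1→W3 2·18=36, Z2→W1 3·5=15, Z3→W2 5·25=125, Z4→W2 2·18=36, Z5→W3 7·11=77, Z6→W2 5·8=40, Z7→W1 3·25=75. Service 404; fixed 115; total 519.
{W1, W2}: Z1→W2 4·18=72, Z2→W1 3·5=15, Z3→W2 5·25=125, Z4→W2 2·18=36, Z5→W1 8·11=88, Z6→W2 5·8=40, Z7→W1 3·25=75. Service 451; fixed 83; total 534.
{W1, W3}: Z1→W3 2·18=36, Z2→W1 3·5=15, Z3→W3 8·25=200, Z4→W1 9·18=162, Z5→W3 7·11=77, Z6→W1 7·8=56, Z7→W1 3·25=75. Service 621; fixed 76; total 697.
{W3}: service 919 + fixed 32 = 951
No other subset beats 519.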